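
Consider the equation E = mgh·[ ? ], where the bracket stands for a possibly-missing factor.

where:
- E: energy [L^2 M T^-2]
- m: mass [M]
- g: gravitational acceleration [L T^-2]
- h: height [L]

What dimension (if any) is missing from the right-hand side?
Nothing is missing — the bracketed factor must be dimensionless.

E has dimensions [L^2 M T^-2] and mgh already has dimensions [L^2 M T^-2], so E = mgh is dimensionally complete.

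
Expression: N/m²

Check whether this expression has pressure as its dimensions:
Yes

The expression N/m² has dimensions [L^-1 M T^-2], which is exactly pressure [L^-1 M T^-2].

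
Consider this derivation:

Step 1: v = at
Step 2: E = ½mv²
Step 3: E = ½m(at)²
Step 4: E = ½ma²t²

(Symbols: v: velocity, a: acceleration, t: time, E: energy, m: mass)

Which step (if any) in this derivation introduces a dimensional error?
No step introduces an error — all steps are dimensionally consistent.

Step 1: v = at → LHS [L T^-1], RHS [L T^-1] ✓
Step 2: E = ½mv² → LHS [L^2 M T^-2], RHS [L^2 M T^-2] ✓
Step 3: E = ½m(at)² → LHS [L^2 M T^-2], RHS [L^2 M T^-2] ✓
Step 4: E = ½ma²t² → LHS [L^2 M T^-2], RHS [L^2 M T^-2] ✓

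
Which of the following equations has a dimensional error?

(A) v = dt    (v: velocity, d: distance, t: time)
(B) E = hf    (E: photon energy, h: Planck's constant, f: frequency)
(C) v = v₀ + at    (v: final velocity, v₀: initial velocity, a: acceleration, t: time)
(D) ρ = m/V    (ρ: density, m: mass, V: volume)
(A) v = dt

The equation (A) v = dt is dimensionally incorrect.

LHS (v): [L T^-1]
RHS (dt): [L T] ✗

The dimensions do not match. The other three equations balance.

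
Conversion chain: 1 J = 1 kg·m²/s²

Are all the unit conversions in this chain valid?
The chain is correct (no errors).

Correct: Joule is defined as kg·m²/s²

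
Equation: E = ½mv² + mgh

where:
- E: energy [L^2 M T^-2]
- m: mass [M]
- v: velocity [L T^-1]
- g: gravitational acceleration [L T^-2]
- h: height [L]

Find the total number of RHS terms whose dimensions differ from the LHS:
0

LHS E: [L^2 M T^-2]
- ½mv²: [L^2 M T^-2] ✓
- mgh: [L^2 M T^-2] ✓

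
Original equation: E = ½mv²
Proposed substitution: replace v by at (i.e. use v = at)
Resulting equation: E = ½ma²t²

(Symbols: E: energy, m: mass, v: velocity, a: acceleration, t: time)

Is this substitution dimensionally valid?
Yes

[v] = [L T^-1] and [at] = [L T^-1]. These match, so the substitution replaces a quantity by one of the same dimensions and the result E = ½ma²t² has LHS [L^2 M T^-2] vs RHS [L^2 M T^-2] — still consistent.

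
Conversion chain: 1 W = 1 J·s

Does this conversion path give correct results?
The chain is incorrect (it contains an error).

Incorrect: Watt is J/s, not J·s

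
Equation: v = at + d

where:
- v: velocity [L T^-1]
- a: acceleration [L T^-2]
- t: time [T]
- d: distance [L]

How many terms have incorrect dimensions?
1

LHS v: [L T^-1]
- at: [L T^-1] ✓
- d: [L] ✗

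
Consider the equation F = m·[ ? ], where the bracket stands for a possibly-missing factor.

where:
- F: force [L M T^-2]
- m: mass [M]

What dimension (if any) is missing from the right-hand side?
[L T^-2] — acceleration (e.g. a)

F has dimensions [L M T^-2]; m has dimensions [M].
The bracketed factor must supply [L M T^-2] / [M] = [L T^-2].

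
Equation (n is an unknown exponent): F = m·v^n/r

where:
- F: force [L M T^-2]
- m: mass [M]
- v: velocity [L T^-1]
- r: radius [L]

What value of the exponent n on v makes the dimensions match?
n = 2

F has dimensions [L M T^-2]; v has dimensions [L T^-1].
The rest of the RHS has dimensions [L^-1 M], so v^n must supply [L^2 T^-2].
With n = 2: m·v^2/r has dimensions [L M T^-2], matching the LHS ✓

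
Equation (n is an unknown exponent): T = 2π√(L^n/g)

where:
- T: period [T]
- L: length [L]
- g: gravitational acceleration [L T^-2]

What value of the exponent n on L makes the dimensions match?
n = 1

T has dimensions [T]; L has dimensions [L].
With n = 1: 2π√(L^1/g) has dimensions [T], matching the LHS ✓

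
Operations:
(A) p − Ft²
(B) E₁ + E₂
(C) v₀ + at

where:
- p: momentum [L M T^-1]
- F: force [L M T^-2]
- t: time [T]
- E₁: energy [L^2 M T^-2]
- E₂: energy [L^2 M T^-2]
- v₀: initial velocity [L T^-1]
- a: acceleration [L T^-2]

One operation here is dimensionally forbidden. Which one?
(A) p − Ft²

(A) p − Ft²: p [L M T^-1] and Ft² [L M] — different dimensions cannot be added/subtracted ✗
(B) E₁ + E₂: E₁ [L^2 M T^-2] and E₂ [L^2 M T^-2] — same dimensions ✓
(C) v₀ + at: v₀ [L T^-1] and at [L T^-1] — same dimensions ✓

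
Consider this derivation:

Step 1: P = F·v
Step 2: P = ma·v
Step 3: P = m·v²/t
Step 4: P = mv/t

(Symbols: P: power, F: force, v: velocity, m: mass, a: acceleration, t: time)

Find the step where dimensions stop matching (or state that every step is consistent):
Step 4

Step 1: P = F·v → LHS [L^2 M T^-3], RHS [L^2 M T^-3] ✓
Step 2: P = ma·v → LHS [L^2 M T^-3], RHS [L^2 M T^-3] ✓
Step 3: P = m·v²/t → LHS [L^2 M T^-3], RHS [L^2 M T^-3] ✓
Step 4: P = mv/t → LHS [L^2 M T^-3], RHS [L M T^-2] ✗

The first dimensional inconsistency appears in step 4: P = mv/t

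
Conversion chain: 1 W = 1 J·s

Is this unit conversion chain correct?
The chain is incorrect (it contains an error).

Incorrect: Watt is J/s, not J·s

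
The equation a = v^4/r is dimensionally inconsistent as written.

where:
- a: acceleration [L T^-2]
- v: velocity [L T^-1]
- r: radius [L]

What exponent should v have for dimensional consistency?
The exponent of v should be 2: a = v^2/r

The LHS a has dimensions [L T^-2]; v has dimensions [L T^-1].
As written, the RHS v^4/r (exponent 4 on v) has dimensions [L^3 T^-4], which does not match.
With exponent 2, the RHS v^2/r has dimensions [L T^-2], matching the LHS.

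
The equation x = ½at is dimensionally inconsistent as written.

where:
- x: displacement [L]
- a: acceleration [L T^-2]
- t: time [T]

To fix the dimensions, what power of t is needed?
The exponent of t should be 2: x = ½at^2

The LHS x has dimensions [L]; t has dimensions [T].
As written, the RHS ½at (exponent 1 on t) has dimensions [L T^-1], which does not match.
With exponent 2, the RHS ½at^2 has dimensions [L], matching the LHS.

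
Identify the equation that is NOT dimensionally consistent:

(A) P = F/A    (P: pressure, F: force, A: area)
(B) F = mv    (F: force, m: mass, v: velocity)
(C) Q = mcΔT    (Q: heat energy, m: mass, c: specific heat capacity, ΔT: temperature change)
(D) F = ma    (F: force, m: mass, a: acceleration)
(B) F = mv

The equation (B) F = mv is dimensionally incorrect.

LHS (F): [L M T^-2]
RHS (mv): [L M T^-1] ✗

The dimensions do not match. The other three equations balance.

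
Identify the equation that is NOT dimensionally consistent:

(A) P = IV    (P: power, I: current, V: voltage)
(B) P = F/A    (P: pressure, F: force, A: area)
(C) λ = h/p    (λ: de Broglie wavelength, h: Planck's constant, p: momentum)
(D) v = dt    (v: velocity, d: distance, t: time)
(D) v = dt

The equation (D) v = dt is dimensionally incorrect.

LHS (v): [L T^-1]
RHS (dt): [L T] ✗

The dimensions do not match. The other three equations balance.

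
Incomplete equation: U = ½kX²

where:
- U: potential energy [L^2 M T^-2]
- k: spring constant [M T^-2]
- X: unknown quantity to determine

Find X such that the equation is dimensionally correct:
X = x (displacement), dimensions [L]

U has dimensions [L^2 M T^-2]; the rest of the RHS (½k) has dimensions [M T^-2].
So X² must have dimensions [L^2], i.e. X has dimensions [L] — X = x (displacement).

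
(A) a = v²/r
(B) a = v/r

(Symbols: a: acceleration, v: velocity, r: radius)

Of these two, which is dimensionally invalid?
(B)

(A) a = v²/r: LHS [L T^-2], RHS [L T^-2] ✓
(B) a = v/r: LHS [L T^-2], RHS [T^-1] ✗

Expression (B) a = v/r is dimensionally incorrect.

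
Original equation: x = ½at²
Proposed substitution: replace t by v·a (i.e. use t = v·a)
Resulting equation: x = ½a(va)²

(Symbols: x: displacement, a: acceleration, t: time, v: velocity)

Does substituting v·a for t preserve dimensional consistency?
No

[t] = [T] and [v·a] = [L^2 T^-3]. These differ, so the substitution replaces a quantity by one of different dimensions and the result x = ½a(va)² has LHS [L] vs RHS [L^5 T^-8] — inconsistent.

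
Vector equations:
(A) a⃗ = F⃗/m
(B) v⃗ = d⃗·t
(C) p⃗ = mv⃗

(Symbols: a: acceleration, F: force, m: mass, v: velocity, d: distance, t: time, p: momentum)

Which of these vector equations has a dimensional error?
(B) v⃗ = d⃗·t

(A) a⃗ = F⃗/m: LHS [L T^-2], RHS [L T^-2] ✓ — force (vector) divided by mass (scalar)
(B) v⃗ = d⃗·t: LHS [L T^-1], RHS [L T] ✗ — velocity is displacement per time; should be d⃗/t
(C) p⃗ = mv⃗: LHS [L M T^-1], RHS [L M T^-1] ✓ — mass (scalar) times velocity (vector)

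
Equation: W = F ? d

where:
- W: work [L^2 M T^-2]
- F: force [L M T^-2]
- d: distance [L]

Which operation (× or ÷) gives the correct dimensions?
multiplication (×): W = F × d

W [L^2 M T^-2]; F [L M T^-2]; d [L].
F × d → [L^2 M T^-2] ✓
F ÷ d → [M T^-2] ✗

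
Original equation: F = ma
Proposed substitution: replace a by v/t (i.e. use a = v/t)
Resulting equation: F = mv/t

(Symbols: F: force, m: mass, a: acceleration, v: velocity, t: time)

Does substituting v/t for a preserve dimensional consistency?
Yes

[a] = [L T^-2] and [v/t] = [L T^-2]. These match, so the substitution replaces a quantity by one of the same dimensions and the result F = mv/t has LHS [L M T^-2] vs RHS [L M T^-2] — still consistent.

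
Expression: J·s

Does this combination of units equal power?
No

The expression J·s has dimensions [L^2 M T^-1], but power has dimensions [L^2 M T^-3].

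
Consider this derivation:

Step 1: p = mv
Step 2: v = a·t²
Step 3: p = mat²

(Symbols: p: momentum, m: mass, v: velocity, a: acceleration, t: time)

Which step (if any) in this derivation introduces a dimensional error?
Step 2

Step 1: p = mv → LHS [L M T^-1], RHS [L M T^-1] ✓
Step 2: v = a·t² → LHS [L T^-1], RHS [L] ✗

The first dimensional inconsistency appears in step 2: v = a·t²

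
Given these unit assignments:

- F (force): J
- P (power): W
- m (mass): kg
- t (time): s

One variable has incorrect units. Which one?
F

The variable F (force) should have units N, not J.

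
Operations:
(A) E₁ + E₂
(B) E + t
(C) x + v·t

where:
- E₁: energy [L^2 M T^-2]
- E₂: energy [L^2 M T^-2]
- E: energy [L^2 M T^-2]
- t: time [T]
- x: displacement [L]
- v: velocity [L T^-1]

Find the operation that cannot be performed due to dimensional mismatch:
(B) E + t

(A) E₁ + E₂: E₁ [L^2 M T^-2] and E₂ [L^2 M T^-2] — same dimensions ✓
(B) E + t: E [L^2 M T^-2] and t [T] — different dimensions cannot be added/subtracted ✗
(C) x + v·t: x [L] and v·t [L] — same dimensions ✓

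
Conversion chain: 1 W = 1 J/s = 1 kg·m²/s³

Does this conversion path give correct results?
The chain is correct (no errors).

Correct: Watt is Joule per second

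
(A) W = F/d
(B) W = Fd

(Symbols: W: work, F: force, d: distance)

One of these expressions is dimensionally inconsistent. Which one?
(A)

(A) W = F/d: LHS [L^2 M T^-2], RHS [M T^-2] ✗
(B) W = Fd: LHS [L^2 M T^-2], RHS [L^2 M T^-2] ✓

Expression (A) W = F/d is dimensionally incorrect.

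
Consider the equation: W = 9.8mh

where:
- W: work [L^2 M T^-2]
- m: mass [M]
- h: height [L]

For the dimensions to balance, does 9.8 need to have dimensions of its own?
Yes

W has dimensions [L^2 M T^-2], while mh alone has dimensions [L M]. For the equation to balance, the factor 9.8 must carry dimensions [L T^-2] — it is a dimensional constant (a numerical value of a physical quantity with its units suppressed), not a pure number.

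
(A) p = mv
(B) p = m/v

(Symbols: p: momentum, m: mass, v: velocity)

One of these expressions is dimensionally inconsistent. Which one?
(B)

(A) p = mv: LHS [L M T^-1], RHS [L M T^-1] ✓
(B) p = m/v: LHS [L M T^-1], RHS [L^-1 M T] ✗

Expression (B) p = m/v is dimensionally incorrect.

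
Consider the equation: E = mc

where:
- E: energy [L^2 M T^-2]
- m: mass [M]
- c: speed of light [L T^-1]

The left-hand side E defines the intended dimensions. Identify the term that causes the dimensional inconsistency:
The right-hand side term mc

E has dimensions [L^2 M T^-2], but mc has dimensions [L M T^-1], so the term mc is dimensionally wrong for E.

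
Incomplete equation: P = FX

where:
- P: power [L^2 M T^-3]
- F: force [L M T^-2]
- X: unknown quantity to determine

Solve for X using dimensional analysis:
X = v (velocity), dimensions [L T^-1]

P has dimensions [L^2 M T^-3]; the rest of the RHS (F) has dimensions [L M T^-2].
So X must have dimensions [L T^-1] — X = v (velocity).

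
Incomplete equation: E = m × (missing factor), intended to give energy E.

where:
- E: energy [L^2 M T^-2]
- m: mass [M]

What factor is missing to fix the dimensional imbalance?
v² (velocity squared), dimensions [L^2 T^-2]

E has dimensions [L^2 M T^-2] and m has dimensions [M].
The missing factor must have dimensions [L^2 M T^-2] / [M] = [L^2 T^-2], i.e. velocity squared (v²).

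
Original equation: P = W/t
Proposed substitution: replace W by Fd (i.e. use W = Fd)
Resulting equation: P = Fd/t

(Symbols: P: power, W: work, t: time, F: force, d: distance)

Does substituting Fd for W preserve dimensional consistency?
Yes

[W] = [L^2 M T^-2] and [Fd] = [L^2 M T^-2]. These match, so the substitution replaces a quantity by one of the same dimensions and the result P = Fd/t has LHS [L^2 M T^-3] vs RHS [L^2 M T^-3] — still consistent.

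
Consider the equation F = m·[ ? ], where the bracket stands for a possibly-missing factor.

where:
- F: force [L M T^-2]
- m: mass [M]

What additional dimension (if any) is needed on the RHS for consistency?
[L T^-2] — acceleration (e.g. a)

F has dimensions [L M T^-2]; m has dimensions [M].
The bracketed factor must supply [L M T^-2] / [M] = [L T^-2].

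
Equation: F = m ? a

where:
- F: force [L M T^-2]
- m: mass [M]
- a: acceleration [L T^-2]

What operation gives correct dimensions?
multiplication (×): F = m × a

F [L M T^-2]; m [M]; a [L T^-2].
m × a → [L M T^-2] ✓
m ÷ a → [L^-1 M T^2] ✗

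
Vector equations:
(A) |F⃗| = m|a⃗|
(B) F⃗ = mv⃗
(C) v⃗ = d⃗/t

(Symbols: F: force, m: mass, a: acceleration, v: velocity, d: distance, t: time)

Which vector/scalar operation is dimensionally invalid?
(B) F⃗ = mv⃗

(A) |F⃗| = m|a⃗|: LHS [L M T^-2], RHS [L M T^-2] ✓ — magnitudes of vectors are scalars
(B) F⃗ = mv⃗: LHS [L M T^-2], RHS [L M T^-1] ✗ — mass times velocity is momentum, not force; should be ma⃗
(C) v⃗ = d⃗/t: LHS [L T^-1], RHS [L T^-1] ✓ — displacement (vector) divided by time (scalar)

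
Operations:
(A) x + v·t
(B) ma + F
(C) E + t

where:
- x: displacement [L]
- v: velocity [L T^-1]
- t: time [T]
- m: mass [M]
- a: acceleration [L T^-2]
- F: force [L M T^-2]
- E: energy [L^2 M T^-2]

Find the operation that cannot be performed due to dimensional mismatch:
(C) E + t

(A) x + v·t: x [L] and v·t [L] — same dimensions ✓
(B) ma + F: ma [L M T^-2] and F [L M T^-2] — same dimensions ✓
(C) E + t: E [L^2 M T^-2] and t [T] — different dimensions cannot be added/subtracted ✗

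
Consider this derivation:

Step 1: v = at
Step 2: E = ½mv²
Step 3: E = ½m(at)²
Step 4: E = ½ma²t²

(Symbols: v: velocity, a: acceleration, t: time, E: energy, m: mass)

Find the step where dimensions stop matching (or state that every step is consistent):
No step introduces an error — all steps are dimensionally consistent.

Step 1: v = at → LHS [L T^-1], RHS [L T^-1] ✓
Step 2: E = ½mv² → LHS [L^2 M T^-2], RHS [L^2 M T^-2] ✓
Step 3: E = ½m(at)² → LHS [L^2 M T^-2], RHS [L^2 M T^-2] ✓
Step 4: E = ½ma²t² → LHS [L^2 M T^-2], RHS [L^2 M T^-2] ✓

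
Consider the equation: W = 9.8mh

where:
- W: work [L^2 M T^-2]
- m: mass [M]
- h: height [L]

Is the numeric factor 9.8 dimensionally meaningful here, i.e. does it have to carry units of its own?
Yes

W has dimensions [L^2 M T^-2], while mh alone has dimensions [L M]. For the equation to balance, the factor 9.8 must carry dimensions [L T^-2] — it is a dimensional constant (a numerical value of a physical quantity with its units suppressed), not a pure number.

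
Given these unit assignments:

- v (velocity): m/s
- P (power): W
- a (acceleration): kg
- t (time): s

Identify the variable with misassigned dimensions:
a

The variable a (acceleration) should have units m/s², not kg.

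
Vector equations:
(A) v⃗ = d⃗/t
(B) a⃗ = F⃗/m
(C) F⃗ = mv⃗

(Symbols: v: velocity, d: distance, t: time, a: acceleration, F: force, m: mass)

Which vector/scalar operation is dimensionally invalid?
(C) F⃗ = mv⃗

(A) v⃗ = d⃗/t: LHS [L T^-1], RHS [L T^-1] ✓ — displacement (vector) divided by time (scalar)
(B) a⃗ = F⃗/m: LHS [L T^-2], RHS [L T^-2] ✓ — force (vector) divided by mass (scalar)
(C) F⃗ = mv⃗: LHS [L M T^-2], RHS [L M T^-1] ✗ — mass times velocity is momentum, not force; should be ma⃗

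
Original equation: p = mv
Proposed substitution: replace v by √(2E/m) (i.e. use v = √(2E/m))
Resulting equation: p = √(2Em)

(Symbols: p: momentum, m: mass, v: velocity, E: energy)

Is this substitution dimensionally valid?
Yes

[v] = [L T^-1] and [√(2E/m)] = [L T^-1]. These match, so the substitution replaces a quantity by one of the same dimensions and the result p = √(2Em) has LHS [L M T^-1] vs RHS [L M T^-1] — still consistent.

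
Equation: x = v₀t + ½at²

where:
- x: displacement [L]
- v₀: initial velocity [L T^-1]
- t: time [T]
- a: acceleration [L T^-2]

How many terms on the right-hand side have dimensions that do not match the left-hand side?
0

LHS x: [L]
- v₀t: [L] ✓
- ½at²: [L] ✓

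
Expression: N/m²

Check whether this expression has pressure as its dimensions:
Yes

The expression N/m² has dimensions [L^-1 M T^-2], which is exactly pressure [L^-1 M T^-2].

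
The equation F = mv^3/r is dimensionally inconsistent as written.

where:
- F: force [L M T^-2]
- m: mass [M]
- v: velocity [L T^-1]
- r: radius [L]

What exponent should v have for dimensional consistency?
The exponent of v should be 2: F = mv^2/r

The LHS F has dimensions [L M T^-2]; v has dimensions [L T^-1].
As written, the RHS mv^3/r (exponent 3 on v) has dimensions [L^2 M T^-3], which does not match.
With exponent 2, the RHS mv^2/r has dimensions [L M T^-2], matching the LHS.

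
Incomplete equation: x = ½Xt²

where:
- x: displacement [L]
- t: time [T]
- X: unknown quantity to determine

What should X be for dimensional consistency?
X = a (acceleration), dimensions [L T^-2]

x has dimensions [L]; the rest of the RHS (½ t²) has dimensions [T^2].
So X must have dimensions [L T^-2] — X = a (acceleration).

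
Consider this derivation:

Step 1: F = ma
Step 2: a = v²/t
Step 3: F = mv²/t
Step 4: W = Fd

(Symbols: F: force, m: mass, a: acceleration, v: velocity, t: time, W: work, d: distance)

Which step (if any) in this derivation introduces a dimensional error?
Step 2

Step 1: F = ma → LHS [L M T^-2], RHS [L M T^-2] ✓
Step 2: a = v²/t → LHS [L T^-2], RHS [L^2 T^-3] ✗

The first dimensional inconsistency appears in step 2: a = v²/t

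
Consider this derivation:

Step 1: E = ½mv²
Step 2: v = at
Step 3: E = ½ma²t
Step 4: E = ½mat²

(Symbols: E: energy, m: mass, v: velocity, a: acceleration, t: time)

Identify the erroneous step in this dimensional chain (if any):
Step 3

Step 1: E = ½mv² → LHS [L^2 M T^-2], RHS [L^2 M T^-2] ✓
Step 2: v = at → LHS [L T^-1], RHS [L T^-1] ✓
Step 3: E = ½ma²t → LHS [L^2 M T^-2], RHS [L^2 M T^-3] ✗

The first dimensional inconsistency appears in step 3: E = ½ma²t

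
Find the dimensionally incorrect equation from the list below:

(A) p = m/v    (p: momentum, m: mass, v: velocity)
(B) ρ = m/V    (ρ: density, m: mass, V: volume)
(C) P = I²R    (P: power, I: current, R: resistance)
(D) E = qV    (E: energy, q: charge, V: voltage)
(A) p = m/v

The equation (A) p = m/v is dimensionally incorrect.

LHS (p): [L M T^-1]
RHS (m/v): [L^-1 M T] ✗

The dimensions do not match. The other three equations balance.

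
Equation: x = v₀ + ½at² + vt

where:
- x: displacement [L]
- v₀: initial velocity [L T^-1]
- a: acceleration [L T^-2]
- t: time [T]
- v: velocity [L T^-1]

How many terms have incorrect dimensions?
1

LHS x: [L]
- v₀: [L T^-1] ✗
- ½at²: [L] ✓
- vt: [L] ✓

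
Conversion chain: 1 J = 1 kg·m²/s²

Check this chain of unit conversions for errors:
The chain is correct (no errors).

Correct: Joule is defined as kg·m²/s²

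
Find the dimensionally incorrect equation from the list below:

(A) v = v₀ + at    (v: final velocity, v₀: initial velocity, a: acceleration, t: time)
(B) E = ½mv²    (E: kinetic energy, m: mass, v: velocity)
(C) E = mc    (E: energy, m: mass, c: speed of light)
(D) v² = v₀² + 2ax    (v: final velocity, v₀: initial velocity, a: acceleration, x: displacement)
(C) E = mc

The equation (C) E = mc is dimensionally incorrect.

LHS (E): [L^2 M T^-2]
RHS (mc): [L M T^-1] ✗

The dimensions do not match. The other three equations balance.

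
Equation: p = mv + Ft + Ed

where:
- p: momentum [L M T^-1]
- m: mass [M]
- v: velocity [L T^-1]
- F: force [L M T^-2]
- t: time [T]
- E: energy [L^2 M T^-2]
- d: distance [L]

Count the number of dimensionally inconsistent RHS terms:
1

LHS p: [L M T^-1]
- mv: [L M T^-1] ✓
- Ft: [L M T^-1] ✓
- Ed: [L^3 M T^-2] ✗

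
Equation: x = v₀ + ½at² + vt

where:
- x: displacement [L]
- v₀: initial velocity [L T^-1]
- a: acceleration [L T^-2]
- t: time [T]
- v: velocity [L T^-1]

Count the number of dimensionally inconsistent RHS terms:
1

LHS x: [L]
- v₀: [L T^-1] ✗
- ½at²: [L] ✓
- vt: [L] ✓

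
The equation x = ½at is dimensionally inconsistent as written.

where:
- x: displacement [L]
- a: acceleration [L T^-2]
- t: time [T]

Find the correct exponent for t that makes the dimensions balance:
The exponent of t should be 2: x = ½at^2

The LHS x has dimensions [L]; t has dimensions [T].
As written, the RHS ½at (exponent 1 on t) has dimensions [L T^-1], which does not match.
With exponent 2, the RHS ½at^2 has dimensions [L], matching the LHS.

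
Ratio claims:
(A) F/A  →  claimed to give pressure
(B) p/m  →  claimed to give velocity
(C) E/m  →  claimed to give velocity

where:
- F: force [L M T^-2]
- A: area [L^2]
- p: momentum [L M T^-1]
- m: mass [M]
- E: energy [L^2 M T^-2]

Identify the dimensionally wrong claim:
(C) E/m does not give velocity

(A) F/A: [L^-1 M T^-2] = pressure [L^-1 M T^-2] ✓
(B) p/m: [L T^-1] = velocity [L T^-1] ✓
(C) E/m: [L^2 T^-2] ≠ velocity [L T^-1] ✗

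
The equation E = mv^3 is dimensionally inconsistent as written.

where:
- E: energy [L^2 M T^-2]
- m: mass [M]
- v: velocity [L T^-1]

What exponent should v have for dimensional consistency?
The exponent of v should be 2: E = mv^2

The LHS E has dimensions [L^2 M T^-2]; v has dimensions [L T^-1].
As written, the RHS mv^3 (exponent 3 on v) has dimensions [L^3 M T^-3], which does not match.
With exponent 2, the RHS mv^2 has dimensions [L^2 M T^-2], matching the LHS.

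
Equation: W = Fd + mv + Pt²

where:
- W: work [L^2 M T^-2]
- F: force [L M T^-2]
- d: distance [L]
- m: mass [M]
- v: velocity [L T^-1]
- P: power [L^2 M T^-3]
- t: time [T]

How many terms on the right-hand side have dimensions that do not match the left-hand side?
2

LHS W: [L^2 M T^-2]
- Fd: [L^2 M T^-2] ✓
- mv: [L M T^-1] ✗
- Pt²: [L^2 M T^-1] ✗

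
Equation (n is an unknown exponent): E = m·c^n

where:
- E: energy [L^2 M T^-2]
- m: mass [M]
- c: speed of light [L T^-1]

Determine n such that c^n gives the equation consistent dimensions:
n = 2

E has dimensions [L^2 M T^-2]; c has dimensions [L T^-1].
The rest of the RHS has dimensions [M], so c^n must supply [L^2 T^-2].
With n = 2: m·c^2 has dimensions [L^2 M T^-2], matching the LHS ✓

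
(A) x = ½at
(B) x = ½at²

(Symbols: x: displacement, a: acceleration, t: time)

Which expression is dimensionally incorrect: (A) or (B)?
(A)

(A) x = ½at: LHS [L], RHS [L T^-1] ✗
(B) x = ½at²: LHS [L], RHS [L] ✓

Expression (A) x = ½at is dimensionally incorrect.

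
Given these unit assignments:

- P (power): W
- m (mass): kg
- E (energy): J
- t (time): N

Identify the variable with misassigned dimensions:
t

The variable t (time) should have units s, not N.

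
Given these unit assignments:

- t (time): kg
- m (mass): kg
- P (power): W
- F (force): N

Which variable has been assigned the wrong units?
t

The variable t (time) should have units s, not kg.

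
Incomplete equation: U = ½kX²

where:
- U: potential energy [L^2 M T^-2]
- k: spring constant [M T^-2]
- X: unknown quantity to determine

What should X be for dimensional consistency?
X = x (displacement), dimensions [L]

U has dimensions [L^2 M T^-2]; the rest of the RHS (½k) has dimensions [M T^-2].
So X² must have dimensions [L^2], i.e. X has dimensions [L] — X = x (displacement).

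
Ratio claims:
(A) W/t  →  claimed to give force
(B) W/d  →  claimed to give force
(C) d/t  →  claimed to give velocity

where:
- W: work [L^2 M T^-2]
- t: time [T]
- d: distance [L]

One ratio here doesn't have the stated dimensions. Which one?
(A) W/t does not give force

(A) W/t: [L^2 M T^-3] ≠ force [L M T^-2] ✗
(B) W/d: [L M T^-2] = force [L M T^-2] ✓
(C) d/t: [L T^-1] = velocity [L T^-1] ✓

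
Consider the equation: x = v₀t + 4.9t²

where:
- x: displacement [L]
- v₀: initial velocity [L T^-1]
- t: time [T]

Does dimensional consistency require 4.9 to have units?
Yes

x has dimensions [L], while t² alone has dimensions [T^2]. For the equation to balance, the factor 4.9 must carry dimensions [L T^-2] — it is a dimensional constant (a numerical value of a physical quantity with its units suppressed), not a pure number.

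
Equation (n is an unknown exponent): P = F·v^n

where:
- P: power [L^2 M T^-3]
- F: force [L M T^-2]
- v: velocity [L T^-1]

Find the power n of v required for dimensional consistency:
n = 1

P has dimensions [L^2 M T^-3]; v has dimensions [L T^-1].
The rest of the RHS has dimensions [L M T^-2], so v^n must supply [L T^-1].
With n = 1: F·v^1 has dimensions [L^2 M T^-3], matching the LHS ✓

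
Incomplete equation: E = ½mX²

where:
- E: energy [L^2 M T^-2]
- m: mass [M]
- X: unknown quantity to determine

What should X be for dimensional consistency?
X = v (velocity), dimensions [L T^-1]

E has dimensions [L^2 M T^-2]; the rest of the RHS (½m) has dimensions [M].
So X² must have dimensions [L^2 T^-2], i.e. X has dimensions [L T^-1] — X = v (velocity).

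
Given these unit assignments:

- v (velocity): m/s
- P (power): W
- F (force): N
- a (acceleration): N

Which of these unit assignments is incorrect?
a

The variable a (acceleration) should have units m/s², not N.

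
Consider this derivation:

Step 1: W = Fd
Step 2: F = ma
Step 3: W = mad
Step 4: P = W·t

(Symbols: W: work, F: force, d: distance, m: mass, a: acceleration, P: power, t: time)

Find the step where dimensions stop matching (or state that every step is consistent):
Step 4

Step 1: W = Fd → LHS [L^2 M T^-2], RHS [L^2 M T^-2] ✓
Step 2: F = ma → LHS [L M T^-2], RHS [L M T^-2] ✓
Step 3: W = mad → LHS [L^2 M T^-2], RHS [L^2 M T^-2] ✓
Step 4: P = W·t → LHS [L^2 M T^-3], RHS [L^2 M T^-1] ✗

The first dimensional inconsistency appears in step 4: P = W·t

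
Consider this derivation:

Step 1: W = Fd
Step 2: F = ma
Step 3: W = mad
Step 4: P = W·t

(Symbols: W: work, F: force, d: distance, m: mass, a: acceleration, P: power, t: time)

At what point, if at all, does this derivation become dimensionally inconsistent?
Step 4

Step 1: W = Fd → LHS [L^2 M T^-2], RHS [L^2 M T^-2] ✓
Step 2: F = ma → LHS [L M T^-2], RHS [L M T^-2] ✓
Step 3: W = mad → LHS [L^2 M T^-2], RHS [L^2 M T^-2] ✓
Step 4: P = W·t → LHS [L^2 M T^-3], RHS [L^2 M T^-1] ✗

The first dimensional inconsistency appears in step 4: P = W·t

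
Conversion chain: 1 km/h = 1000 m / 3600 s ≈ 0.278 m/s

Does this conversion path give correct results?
The chain is correct (no errors).

Correct: 1 km = 1000 m, 1 h = 3600 s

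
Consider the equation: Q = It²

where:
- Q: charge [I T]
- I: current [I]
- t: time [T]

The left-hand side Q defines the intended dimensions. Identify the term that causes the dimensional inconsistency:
The right-hand side term It²

Q has dimensions [I T], but It² has dimensions [I T^2], so the term It² is dimensionally wrong for Q.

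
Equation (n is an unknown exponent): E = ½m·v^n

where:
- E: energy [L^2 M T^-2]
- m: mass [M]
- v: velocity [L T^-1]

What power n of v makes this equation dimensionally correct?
n = 2

E has dimensions [L^2 M T^-2]; v has dimensions [L T^-1].
The rest of the RHS has dimensions [M], so v^n must supply [L^2 T^-2].
With n = 2: ½m·v^2 has dimensions [L^2 M T^-2], matching the LHS ✓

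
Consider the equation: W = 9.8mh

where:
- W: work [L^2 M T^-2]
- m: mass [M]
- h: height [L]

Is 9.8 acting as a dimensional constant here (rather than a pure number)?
Yes

W has dimensions [L^2 M T^-2], while mh alone has dimensions [L M]. For the equation to balance, the factor 9.8 must carry dimensions [L T^-2] — it is a dimensional constant (a numerical value of a physical quantity with its units suppressed), not a pure number.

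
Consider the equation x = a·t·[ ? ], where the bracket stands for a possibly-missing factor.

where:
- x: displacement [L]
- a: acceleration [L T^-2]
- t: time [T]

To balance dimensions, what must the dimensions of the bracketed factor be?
[T] — time (e.g. t)

x has dimensions [L]; a·t has dimensions [L T^-1].
The bracketed factor must supply [L] / [L T^-1] = [T].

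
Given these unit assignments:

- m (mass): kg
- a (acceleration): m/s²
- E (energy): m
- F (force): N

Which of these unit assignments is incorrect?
E

The variable E (energy) should have units J, not m.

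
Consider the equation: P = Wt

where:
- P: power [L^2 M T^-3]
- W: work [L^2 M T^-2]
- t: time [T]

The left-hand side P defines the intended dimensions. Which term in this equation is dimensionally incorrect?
The right-hand side term Wt

P has dimensions [L^2 M T^-3], but Wt has dimensions [L^2 M T^-1], so the term Wt is dimensionally wrong for P.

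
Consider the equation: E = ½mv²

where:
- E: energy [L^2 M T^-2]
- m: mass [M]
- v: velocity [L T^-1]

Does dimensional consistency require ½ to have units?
No

E has dimensions [L^2 M T^-2] and mv² already has dimensions [L^2 M T^-2], so the equation balances without ½ contributing any dimensions. ½ is a pure (dimensionless) number; changing or removing it would not affect dimensional consistency.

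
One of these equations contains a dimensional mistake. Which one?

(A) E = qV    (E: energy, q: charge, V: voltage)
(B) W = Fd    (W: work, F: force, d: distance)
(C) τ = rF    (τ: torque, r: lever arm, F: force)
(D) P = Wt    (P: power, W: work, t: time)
(D) P = Wt

The equation (D) P = Wt is dimensionally incorrect.

LHS (P): [L^2 M T^-3]
RHS (Wt): [L^2 M T^-1] ✗

The dimensions do not match. The other three equations balance.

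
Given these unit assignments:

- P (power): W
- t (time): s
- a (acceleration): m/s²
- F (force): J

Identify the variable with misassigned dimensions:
F

The variable F (force) should have units N, not J.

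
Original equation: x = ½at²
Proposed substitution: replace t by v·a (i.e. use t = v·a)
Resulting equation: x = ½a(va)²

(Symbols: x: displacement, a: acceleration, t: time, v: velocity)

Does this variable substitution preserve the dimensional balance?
No

[t] = [T] and [v·a] = [L^2 T^-3]. These differ, so the substitution replaces a quantity by one of different dimensions and the result x = ½a(va)² has LHS [L] vs RHS [L^5 T^-8] — inconsistent.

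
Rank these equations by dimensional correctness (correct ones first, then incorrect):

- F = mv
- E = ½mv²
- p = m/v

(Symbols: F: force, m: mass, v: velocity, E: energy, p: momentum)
Dimensionally correct: E = ½mv²
Dimensionally incorrect: F = mv, p = m/v
Ordered (correct first, then incorrect): E = ½mv², F = mv, p = m/v

- F = mv: LHS [L M T^-2], RHS [L M T^-1] → incorrect ✗
- E = ½mv²: LHS [L^2 M T^-2], RHS [L^2 M T^-2] → correct ✓
- p = m/v: LHS [L M T^-1], RHS [L^-1 M T] → incorrect ✗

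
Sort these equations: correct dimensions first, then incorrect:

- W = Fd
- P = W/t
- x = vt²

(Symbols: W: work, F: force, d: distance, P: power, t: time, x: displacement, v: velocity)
Dimensionally correct: W = Fd, P = W/t
Dimensionally incorrect: x = vt²
Ordered (correct first, then incorrect): W = Fd, P = W/t, x = vt²

- W = Fd: LHS [L^2 M T^-2], RHS [L^2 M T^-2] → correct ✓
- P = W/t: LHS [L^2 M T^-3], RHS [L^2 M T^-3] → correct ✓
- x = vt²: LHS [L], RHS [L T] → incorrect ✗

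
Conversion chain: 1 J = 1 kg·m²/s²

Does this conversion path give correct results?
The chain is correct (no errors).

Correct: Joule is defined as kg·m²/s²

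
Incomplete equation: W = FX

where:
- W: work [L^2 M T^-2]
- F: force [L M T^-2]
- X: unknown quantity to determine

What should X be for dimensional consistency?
X = d (distance), dimensions [L]

W has dimensions [L^2 M T^-2]; the rest of the RHS (F) has dimensions [L M T^-2].
So X must have dimensions [L] — X = d (distance).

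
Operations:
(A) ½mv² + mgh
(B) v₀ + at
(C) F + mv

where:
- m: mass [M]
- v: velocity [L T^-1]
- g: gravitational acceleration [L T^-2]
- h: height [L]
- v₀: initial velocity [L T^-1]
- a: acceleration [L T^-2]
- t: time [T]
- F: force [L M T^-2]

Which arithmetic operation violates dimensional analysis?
(C) F + mv

(A) ½mv² + mgh: ½mv² [L^2 M T^-2] and mgh [L^2 M T^-2] — same dimensions ✓
(B) v₀ + at: v₀ [L T^-1] and at [L T^-1] — same dimensions ✓
(C) F + mv: F [L M T^-2] and mv [L M T^-1] — different dimensions cannot be added/subtracted ✗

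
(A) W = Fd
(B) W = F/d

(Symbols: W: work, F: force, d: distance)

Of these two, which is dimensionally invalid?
(B)

(A) W = Fd: LHS [L^2 M T^-2], RHS [L^2 M T^-2] ✓
(B) W = F/d: LHS [L^2 M T^-2], RHS [M T^-2] ✗

Expression (B) W = F/d is dimensionally incorrect.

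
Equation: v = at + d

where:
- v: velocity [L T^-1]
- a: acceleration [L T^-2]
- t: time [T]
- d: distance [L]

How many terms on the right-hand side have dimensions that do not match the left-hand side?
1

LHS v: [L T^-1]
- at: [L T^-1] ✓
- d: [L] ✗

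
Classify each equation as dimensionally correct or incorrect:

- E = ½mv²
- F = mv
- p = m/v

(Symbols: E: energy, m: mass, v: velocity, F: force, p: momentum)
Dimensionally correct: E = ½mv²
Dimensionally incorrect: F = mv, p = m/v
Ordered (correct first, then incorrect): E = ½mv², F = mv, p = m/v

- E = ½mv²: LHS [L^2 M T^-2], RHS [L^2 M T^-2] → correct ✓
- F = mv: LHS [L M T^-2], RHS [L M T^-1] → incorrect ✗
- p = m/v: LHS [L M T^-1], RHS [L^-1 M T] → incorrect ✗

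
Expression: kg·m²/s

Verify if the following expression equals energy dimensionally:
No

The expression kg·m²/s has dimensions [L^2 M T^-1], but energy has dimensions [L^2 M T^-2].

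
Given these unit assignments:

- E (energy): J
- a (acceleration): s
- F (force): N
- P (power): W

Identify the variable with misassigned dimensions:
a

The variable a (acceleration) should have units m/s², not s.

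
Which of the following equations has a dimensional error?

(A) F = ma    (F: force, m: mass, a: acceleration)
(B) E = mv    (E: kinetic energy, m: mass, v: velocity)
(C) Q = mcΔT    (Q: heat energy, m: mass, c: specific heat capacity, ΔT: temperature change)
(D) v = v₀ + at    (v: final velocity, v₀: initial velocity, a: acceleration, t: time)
(B) E = mv

The equation (B) E = mv is dimensionally incorrect.

LHS (E): [L^2 M T^-2]
RHS (mv): [L M T^-1] ✗

The dimensions do not match. The other three equations balance.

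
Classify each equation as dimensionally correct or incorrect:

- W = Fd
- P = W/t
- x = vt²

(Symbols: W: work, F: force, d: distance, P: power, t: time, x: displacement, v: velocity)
Dimensionally correct: W = Fd, P = W/t
Dimensionally incorrect: x = vt²
Ordered (correct first, then incorrect): W = Fd, P = W/t, x = vt²

- W = Fd: LHS [L^2 M T^-2], RHS [L^2 M T^-2] → correct ✓
- P = W/t: LHS [L^2 M T^-3], RHS [L^2 M T^-3] → correct ✓
- x = vt²: LHS [L], RHS [L T] → incorrect ✗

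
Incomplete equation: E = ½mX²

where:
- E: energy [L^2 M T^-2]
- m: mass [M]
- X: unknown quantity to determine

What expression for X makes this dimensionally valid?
X = v (velocity), dimensions [L T^-1]

E has dimensions [L^2 M T^-2]; the rest of the RHS (½m) has dimensions [M].
So X² must have dimensions [L^2 T^-2], i.e. X has dimensions [L T^-1] — X = v (velocity).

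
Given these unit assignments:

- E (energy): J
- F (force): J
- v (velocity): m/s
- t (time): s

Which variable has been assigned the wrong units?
F

The variable F (force) should have units N, not J.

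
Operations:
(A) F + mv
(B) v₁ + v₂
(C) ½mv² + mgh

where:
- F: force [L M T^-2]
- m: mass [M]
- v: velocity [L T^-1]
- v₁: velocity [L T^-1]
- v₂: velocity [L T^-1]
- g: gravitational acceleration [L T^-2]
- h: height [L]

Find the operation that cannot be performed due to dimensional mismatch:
(A) F + mv

(A) F + mv: F [L M T^-2] and mv [L M T^-1] — different dimensions cannot be added/subtracted ✗
(B) v₁ + v₂: v₁ [L T^-1] and v₂ [L T^-1] — same dimensions ✓
(C) ½mv² + mgh: ½mv² [L^2 M T^-2] and mgh [L^2 M T^-2] — same dimensions ✓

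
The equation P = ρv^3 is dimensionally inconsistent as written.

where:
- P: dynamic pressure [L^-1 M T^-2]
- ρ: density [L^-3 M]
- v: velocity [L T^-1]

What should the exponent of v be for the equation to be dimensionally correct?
The exponent of v should be 2: P = ρv^2

The LHS P has dimensions [L^-1 M T^-2]; v has dimensions [L T^-1].
As written, the RHS ρv^3 (exponent 3 on v) has dimensions [M T^-3], which does not match.
With exponent 2, the RHS ρv^2 has dimensions [L^-1 M T^-2], matching the LHS.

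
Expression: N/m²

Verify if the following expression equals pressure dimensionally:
Yes

The expression N/m² has dimensions [L^-1 M T^-2], which is exactly pressure [L^-1 M T^-2].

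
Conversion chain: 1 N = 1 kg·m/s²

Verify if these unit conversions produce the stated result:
The chain is correct (no errors).

Correct: Newton is defined as kg·m/s²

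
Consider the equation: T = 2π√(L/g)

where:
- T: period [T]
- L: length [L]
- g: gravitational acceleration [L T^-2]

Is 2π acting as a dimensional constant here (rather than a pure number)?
No

T has dimensions [T] and √(L/g) already has dimensions [T], so the equation balances without 2π contributing any dimensions. 2π is a pure (dimensionless) number; changing or removing it would not affect dimensional consistency.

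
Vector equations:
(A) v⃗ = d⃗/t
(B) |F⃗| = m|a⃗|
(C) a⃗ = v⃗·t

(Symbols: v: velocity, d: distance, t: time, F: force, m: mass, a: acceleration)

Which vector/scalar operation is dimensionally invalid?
(C) a⃗ = v⃗·t

(A) v⃗ = d⃗/t: LHS [L T^-1], RHS [L T^-1] ✓ — displacement (vector) divided by time (scalar)
(B) |F⃗| = m|a⃗|: LHS [L M T^-2], RHS [L M T^-2] ✓ — magnitudes of vectors are scalars
(C) a⃗ = v⃗·t: LHS [L T^-2], RHS [L] ✗ — acceleration is velocity per time; should be v⃗/t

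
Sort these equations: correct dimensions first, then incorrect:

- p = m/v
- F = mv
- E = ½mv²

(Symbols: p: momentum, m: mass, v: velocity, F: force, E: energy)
Dimensionally correct: E = ½mv²
Dimensionally incorrect: p = m/v, F = mv
Ordered (correct first, then incorrect): E = ½mv², p = m/v, F = mv

- p = m/v: LHS [L M T^-1], RHS [L^-1 M T] → incorrect ✗
- F = mv: LHS [L M T^-2], RHS [L M T^-1] → incorrect ✗
- E = ½mv²: LHS [L^2 M T^-2], RHS [L^2 M T^-2] → correct ✓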